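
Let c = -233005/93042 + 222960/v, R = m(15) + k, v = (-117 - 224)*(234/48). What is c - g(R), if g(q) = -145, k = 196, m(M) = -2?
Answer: 3454039285/412455186 ≈ 8.3743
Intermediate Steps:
v = -13299/8 (v = -79794/48 = -341*39/8 = -13299/8 ≈ -1662.4)
R = 194 (R = -2 + 196 = 194)
c = -56351962685/412455186 (c = -233005/93042 + 222960/(-13299/8) = -233005*1/93042 + 222960*(-8/13299) = -233005/93042 - 594560/4433 = -56351962685/412455186 ≈ -136.63)
c - g(R) = -56351962685/412455186 - 1*(-145) = -56351962685/412455186 + 145 = 3454039285/412455186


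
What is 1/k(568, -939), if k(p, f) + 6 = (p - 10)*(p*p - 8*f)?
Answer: 1/184215882 ≈ 5.4284e-9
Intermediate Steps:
k(p, f) = -6 + (-10 + p)*(p² - 8*f) (k(p, f) = -6 + (p - 10)*(p*p - 8*f) = -6 + (-10 + p)*(p² - 8*f))
1/k(568, -939) = 1/(-6 + 568³ - 10*568² + 80*(-939) - 8*(-939)*568) = 1/(-6 + 183250432 - 10*322624 - 75120 + 4266816) = 1/(-6 + 183250432 - 3226240 - 75120 + 4266816) = 1/184215882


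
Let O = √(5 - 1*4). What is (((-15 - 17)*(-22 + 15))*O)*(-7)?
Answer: -1568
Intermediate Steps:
O = 1 (O = √(5 - 4) = √1 = 1)
(((-15 - 17)*(-22 + 15))*O)*(-7) = (((-15 - 17)*(-22 + 15))*1)*(-7) = (-32*(-7)*1)*(-7) = (224*1)*(-7) = 224*(-7) = -1568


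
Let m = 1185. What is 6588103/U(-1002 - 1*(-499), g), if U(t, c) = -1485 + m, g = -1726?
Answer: -6588103/300 ≈ -21960.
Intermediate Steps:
U(t, c) = -300 (U(t, c) = -1485 + 1185 = -300)
6588103/U(-1002 - 1*(-499), g) = 6588103/(-300) = 6588103*(-1/300) = -6588103/300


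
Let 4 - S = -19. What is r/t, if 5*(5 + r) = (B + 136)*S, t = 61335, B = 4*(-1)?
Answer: 3011/306675 ≈ 0.0098182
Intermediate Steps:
S = 23 (S = 4 - 1*(-19) = 4 + 19 = 23)
B = -4
r = 3011/5 (r = -5 + ((-4 + 136)*23)/5 = -5 + (132*23)/5 = -5 + (⅕)*3036 = -5 + 3036/5 = 3011/5 ≈ 602.20)
r/t = (3011/5)/61335 = (3011/5)*(1/61335) = 3011/306675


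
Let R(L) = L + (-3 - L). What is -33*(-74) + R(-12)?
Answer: 2439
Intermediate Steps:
R(L) = -3
-33*(-74) + R(-12) = -33*(-74) - 3 = 2442 - 3 = 2439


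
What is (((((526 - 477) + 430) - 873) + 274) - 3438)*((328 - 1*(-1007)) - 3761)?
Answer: 8631708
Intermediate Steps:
(((((526 - 477) + 430) - 873) + 274) - 3438)*((328 - 1*(-1007)) - 3761) = ((((49 + 430) - 873) + 274) - 3438)*((328 + 1007) - 3761) = (((479 - 873) + 274) - 3438)*(1335 - 3761) = ((-394 + 274) - 3438)*(-2426) = (-120 - 3438)*(-2426) = -3558*(-2426) = 8631708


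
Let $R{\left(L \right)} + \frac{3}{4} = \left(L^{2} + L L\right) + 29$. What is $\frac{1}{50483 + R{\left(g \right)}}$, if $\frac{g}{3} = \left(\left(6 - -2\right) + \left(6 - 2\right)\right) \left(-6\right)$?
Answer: $\frac{4}{575293} \approx 6.953 \cdot 10^{-6}$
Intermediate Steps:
$g = -216$ ($g = 3 \left(\left(6 - -2\right) + \left(6 - 2\right)\right) \left(-6\right) = 3 \left(\left(6 + 2\right) + \left(6 - 2\right)\right) \left(-6\right) = 3 \left(8 + 4\right) \left(-6\right) = 3 \cdot 12 \left(-6\right) = 3 \left(-72\right) = -216$)
$R{\left(L \right)} = \frac{113}{4} + 2 L^{2}$ ($R{\left(L \right)} = - \frac{3}{4} + \left(\left(L^{2} + L L\right) + 29\right) = - \frac{3}{4} + \left(\left(L^{2} + L^{2}\right) + 29\right) = - \frac{3}{4} + \left(2 L^{2} + 29\right) = - \frac{3}{4} + \left(29 + 2 L^{2}\right) = \frac{113}{4} + 2 L^{2}$)
$\frac{1}{50483 + R{\left(g \right)}} = \frac{1}{50483 + \left(\frac{113}{4} + 2 \left(-216\right)^{2}\right)} = \frac{1}{50483 + \left(\frac{113}{4} + 2 \cdot 46656\right)} = \frac{1}{50483 + \left(\frac{113}{4} + 93312\right)} = \frac{1}{50483 + \frac{373361}{4}} = \frac{1}{\frac{575293}{4}} = \frac{4}{575293}$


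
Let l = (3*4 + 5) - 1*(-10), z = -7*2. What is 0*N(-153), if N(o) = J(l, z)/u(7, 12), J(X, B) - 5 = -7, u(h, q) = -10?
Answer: 0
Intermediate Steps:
z = -14
l = 27 (l = (12 + 5) + 10 = 17 + 10 = 27)
J(X, B) = -2 (J(X, B) = 5 - 7 = -2)
N(o) = ⅕ (N(o) = -2/(-10) = -2*(-⅒) = ⅕)
0*N(-153) = 0*(⅕) = 0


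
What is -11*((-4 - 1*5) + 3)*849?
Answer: 56034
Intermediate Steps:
-11*((-4 - 1*5) + 3)*849 = -11*((-4 - 5) + 3)*849 = -11*(-9 + 3)*849 = -11*(-6)*849 = -1*(-66)*849 = 66*849 = 56034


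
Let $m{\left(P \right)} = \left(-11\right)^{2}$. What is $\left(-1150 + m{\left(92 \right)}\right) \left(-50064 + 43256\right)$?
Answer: $7005432$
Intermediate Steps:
$m{\left(P \right)} = 121$
$\left(-1150 + m{\left(92 \right)}\right) \left(-50064 + 43256\right) = \left(-1150 + 121\right) \left(-50064 + 43256\right) = \left(-1029\right) \left(-6808\right) = 7005432$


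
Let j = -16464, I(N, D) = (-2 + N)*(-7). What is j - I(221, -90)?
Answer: -14931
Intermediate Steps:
I(N, D) = 14 - 7*N
j - I(221, -90) = -16464 - (14 - 7*221) = -16464 - (14 - 1547) = -16464 - 1*(-1533) = -16464 + 1533 = -14931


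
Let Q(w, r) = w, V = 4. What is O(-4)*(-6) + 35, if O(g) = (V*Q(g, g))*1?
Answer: 131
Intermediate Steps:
O(g) = 4*g (O(g) = (4*g)*1 = 4*g)
O(-4)*(-6) + 35 = (4*(-4))*(-6) + 35 = -16*(-6) + 35 = 96 + 35 = 131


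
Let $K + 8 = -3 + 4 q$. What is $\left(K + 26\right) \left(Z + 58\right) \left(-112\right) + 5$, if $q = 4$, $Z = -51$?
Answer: $-24299$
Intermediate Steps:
$K = 5$ ($K = -8 + \left(-3 + 4 \cdot 4\right) = -8 + \left(-3 + 16\right) = -8 + 13 = 5$)
$\left(K + 26\right) \left(Z + 58\right) \left(-112\right) + 5 = \left(5 + 26\right) \left(-51 + 58\right) \left(-112\right) + 5 = 31 \cdot 7 \left(-112\right) + 5 = 217 \left(-112\right) + 5 = -24304 + 5 = -24299$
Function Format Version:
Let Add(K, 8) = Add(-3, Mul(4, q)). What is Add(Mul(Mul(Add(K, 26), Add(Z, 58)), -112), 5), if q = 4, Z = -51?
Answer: -24299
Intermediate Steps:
K = 5 (K = Add(-8, Add(-3, Mul(4, 4))) = Add(-8, Add(-3, 16)) = Add(-8, 13) = 5)
Add(Mul(Mul(Add(K, 26), Add(Z, 58)), -112), 5) = Add(Mul(Mul(Add(5, 26), Add(-51, 58)), -112), 5) = Add(Mul(Mul(31, 7), -112), 5) = Add(Mul(217, -112), 5) = Add(-24304, 5) = -24299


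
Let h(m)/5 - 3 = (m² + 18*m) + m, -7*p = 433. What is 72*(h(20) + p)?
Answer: 1941984/7 ≈ 2.7743e+5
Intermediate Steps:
p = -433/7 (p = -⅐*433 = -433/7 ≈ -61.857)
h(m) = 15 + 5*m² + 95*m (h(m) = 15 + 5*((m² + 18*m) + m) = 15 + 5*(m² + 19*m) = 15 + (5*m² + 95*m) = 15 + 5*m² + 95*m)
72*(h(20) + p) = 72*((15 + 5*20² + 95*20) - 433/7) = 72*((15 + 5*400 + 1900) - 433/7) = 72*((15 + 2000 + 1900) - 433/7) = 72*(3915 - 433/7) = 72*(26972/7) = 1941984/7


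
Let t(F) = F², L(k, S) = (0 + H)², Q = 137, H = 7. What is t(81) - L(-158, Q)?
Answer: 6512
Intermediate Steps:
L(k, S) = 49 (L(k, S) = (0 + 7)² = 7² = 49)
t(81) - L(-158, Q) = 81² - 1*49 = 6561 - 49 = 6512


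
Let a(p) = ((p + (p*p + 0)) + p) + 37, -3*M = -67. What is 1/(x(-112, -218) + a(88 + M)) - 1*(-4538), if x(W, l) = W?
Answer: 503137145/110872 ≈ 4538.0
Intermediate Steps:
M = 67/3 (M = -⅓*(-67) = 67/3 ≈ 22.333)
a(p) = 37 + p² + 2*p (a(p) = ((p + (p² + 0)) + p) + 37 = ((p + p²) + p) + 37 = (p² + 2*p) + 37 = 37 + p² + 2*p)
1/(x(-112, -218) + a(88 + M)) - 1*(-4538) = 1/(-112 + (37 + (88 + 67/3)² + 2*(88 + 67/3))) - 1*(-4538) = 1/(-112 + (37 + (331/3)² + 2*(331/3))) + 4538 = 1/(-112 + (37 + 109561/9 + 662/3)) + 4538 = 1/(-112 + 111880/9) + 4538 = 1/(110872/9) + 4538 = 9/110872 + 4538 = 503137145/110872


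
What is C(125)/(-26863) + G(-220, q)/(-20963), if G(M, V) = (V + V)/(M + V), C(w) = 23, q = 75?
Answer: -13176431/16330743001 ≈ -0.00080685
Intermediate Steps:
G(M, V) = 2*V/(M + V) (G(M, V) = (2*V)/(M + V) = 2*V/(M + V))
C(125)/(-26863) + G(-220, q)/(-20963) = 23/(-26863) + (2*75/(-220 + 75))/(-20963) = 23*(-1/26863) + (2*75/(-145))*(-1/20963) = -23/26863 + (2*75*(-1/145))*(-1/20963) = -23/26863 - 30/29*(-1/20963) = -23/26863 + 30/607927 = -13176431/16330743001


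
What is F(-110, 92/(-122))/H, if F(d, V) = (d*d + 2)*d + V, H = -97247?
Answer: 81204466/5932067 ≈ 13.689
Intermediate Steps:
F(d, V) = V + d*(2 + d²) (F(d, V) = (d² + 2)*d + V = (2 + d²)*d + V = d*(2 + d²) + V = V + d*(2 + d²))
F(-110, 92/(-122))/H = (92/(-122) + (-110)³ + 2*(-110))/(-97247) = (92*(-1/122) - 1331000 - 220)*(-1/97247) = (-46/61 - 1331000 - 220)*(-1/97247) = -81204466/61*(-1/97247) = 81204466/5932067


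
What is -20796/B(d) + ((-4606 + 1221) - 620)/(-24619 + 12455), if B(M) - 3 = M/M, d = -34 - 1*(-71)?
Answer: -63236631/12164 ≈ -5198.7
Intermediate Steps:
d = 37 (d = -34 + 71 = 37)
B(M) = 4 (B(M) = 3 + M/M = 3 + 1 = 4)
-20796/B(d) + ((-4606 + 1221) - 620)/(-24619 + 12455) = -20796/4 + ((-4606 + 1221) - 620)/(-24619 + 12455) = -20796*1/4 + (-3385 - 620)/(-12164) = -5199 - 4005*(-1/12164) = -5199 + 4005/12164 = -63236631/12164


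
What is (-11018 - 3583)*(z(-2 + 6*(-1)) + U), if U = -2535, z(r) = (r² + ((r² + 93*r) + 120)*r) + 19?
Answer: -29610828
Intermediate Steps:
z(r) = 19 + r² + r*(120 + r² + 93*r) (z(r) = (r² + (120 + r² + 93*r)*r) + 19 = (r² + r*(120 + r² + 93*r)) + 19 = 19 + r² + r*(120 + r² + 93*r))
(-11018 - 3583)*(z(-2 + 6*(-1)) + U) = (-11018 - 3583)*((19 + (-2 + 6*(-1))³ + 94*(-2 + 6*(-1))² + 120*(-2 + 6*(-1))) - 2535) = -14601*((19 + (-2 - 6)³ + 94*(-2 - 6)² + 120*(-2 - 6)) - 2535) = -14601*((19 + (-8)³ + 94*(-8)² + 120*(-8)) - 2535) = -14601*((19 - 512 + 94*64 - 960) - 2535) = -14601*((19 - 512 + 6016 - 960) - 2535) = -14601*(4563 - 2535) = -14601*2028 = -29610828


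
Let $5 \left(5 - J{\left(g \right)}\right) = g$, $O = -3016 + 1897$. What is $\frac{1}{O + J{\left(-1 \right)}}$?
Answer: $- \frac{5}{5569} \approx -0.00089783$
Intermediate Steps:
$O = -1119$
$J{\left(g \right)} = 5 - \frac{g}{5}$
$\frac{1}{O + J{\left(-1 \right)}} = \frac{1}{-1119 + \left(5 - - \frac{1}{5}\right)} = \frac{1}{-1119 + \left(5 + \frac{1}{5}\right)} = \frac{1}{-1119 + \frac{26}{5}} = \frac{1}{- \frac{5569}{5}} = - \frac{5}{5569}$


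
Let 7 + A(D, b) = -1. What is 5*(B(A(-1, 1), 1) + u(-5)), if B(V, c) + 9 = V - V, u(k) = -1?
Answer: -50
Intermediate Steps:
A(D, b) = -8 (A(D, b) = -7 - 1 = -8)
B(V, c) = -9 (B(V, c) = -9 + (V - V) = -9 + 0 = -9)
5*(B(A(-1, 1), 1) + u(-5)) = 5*(-9 - 1) = 5*(-10) = -50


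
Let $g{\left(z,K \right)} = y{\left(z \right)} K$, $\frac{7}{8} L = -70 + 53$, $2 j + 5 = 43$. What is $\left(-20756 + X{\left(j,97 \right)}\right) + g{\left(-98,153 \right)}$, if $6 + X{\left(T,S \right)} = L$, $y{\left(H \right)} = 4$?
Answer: $- \frac{141186}{7} \approx -20169.0$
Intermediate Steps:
$j = 19$ ($j = - \frac{5}{2} + \frac{1}{2} \cdot 43 = - \frac{5}{2} + \frac{43}{2} = 19$)
$L = - \frac{136}{7}$ ($L = \frac{8 \left(-70 + 53\right)}{7} = \frac{8}{7} \left(-17\right) = - \frac{136}{7} \approx -19.429$)
$X{\left(T,S \right)} = - \frac{178}{7}$ ($X{\left(T,S \right)} = -6 - \frac{136}{7} = - \frac{178}{7}$)
$g{\left(z,K \right)} = 4 K$
$\left(-20756 + X{\left(j,97 \right)}\right) + g{\left(-98,153 \right)} = \left(-20756 - \frac{178}{7}\right) + 4 \cdot 153 = - \frac{145470}{7} + 612 = - \frac{141186}{7}$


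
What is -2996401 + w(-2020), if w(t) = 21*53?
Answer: -2995288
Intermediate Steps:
w(t) = 1113
-2996401 + w(-2020) = -2996401 + 1113 = -2995288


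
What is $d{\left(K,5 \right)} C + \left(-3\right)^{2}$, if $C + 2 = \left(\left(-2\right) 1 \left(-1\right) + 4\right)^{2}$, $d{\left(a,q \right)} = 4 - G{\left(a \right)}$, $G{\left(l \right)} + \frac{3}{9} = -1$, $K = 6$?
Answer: $\frac{571}{3} \approx 190.33$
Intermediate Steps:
$G{\left(l \right)} = - \frac{4}{3}$ ($G{\left(l \right)} = - \frac{1}{3} - 1 = - \frac{4}{3}$)
$d{\left(a,q \right)} = \frac{16}{3}$ ($d{\left(a,q \right)} = 4 - - \frac{4}{3} = 4 + \frac{4}{3} = \frac{16}{3}$)
$C = 34$ ($C = -2 + \left(\left(-2\right) 1 \left(-1\right) + 4\right)^{2} = -2 + \left(\left(-2\right) \left(-1\right) + 4\right)^{2} = -2 + \left(2 + 4\right)^{2} = -2 + 6^{2} = -2 + 36 = 34$)
$d{\left(K,5 \right)} C + \left(-3\right)^{2} = \frac{16}{3} \cdot 34 + \left(-3\right)^{2} = \frac{544}{3} + 9 = \frac{571}{3}$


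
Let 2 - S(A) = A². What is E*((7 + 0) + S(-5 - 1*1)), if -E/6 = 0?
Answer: 0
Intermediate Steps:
E = 0 (E = -6*0 = 0)
S(A) = 2 - A²
E*((7 + 0) + S(-5 - 1*1)) = 0*((7 + 0) + (2 - (-5 - 1*1)²)) = 0*(7 + (2 - (-5 - 1)²)) = 0*(7 + (2 - 1*(-6)²)) = 0*(7 + (2 - 1*36)) = 0*(7 + (2 - 36)) = 0*(7 - 34) = 0*(-27) = 0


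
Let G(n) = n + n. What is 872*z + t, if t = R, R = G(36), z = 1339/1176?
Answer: 156535/147 ≈ 1064.9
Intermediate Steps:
z = 1339/1176 (z = 1339*(1/1176) = 1339/1176 ≈ 1.1386)
G(n) = 2*n
R = 72 (R = 2*36 = 72)
t = 72
872*z + t = 872*(1339/1176) + 72 = 145951/147 + 72 = 156535/147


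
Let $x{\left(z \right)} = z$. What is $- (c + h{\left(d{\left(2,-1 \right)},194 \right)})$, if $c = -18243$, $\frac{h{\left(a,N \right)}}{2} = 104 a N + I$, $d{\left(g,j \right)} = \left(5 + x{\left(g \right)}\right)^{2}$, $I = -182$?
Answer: $-1958641$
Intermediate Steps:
$d{\left(g,j \right)} = \left(5 + g\right)^{2}$
$h{\left(a,N \right)} = -364 + 208 N a$ ($h{\left(a,N \right)} = 2 \left(104 a N - 182\right) = 2 \left(104 N a - 182\right) = 2 \left(-182 + 104 N a\right) = -364 + 208 N a$)
$- (c + h{\left(d{\left(2,-1 \right)},194 \right)}) = - (-18243 - \left(364 - 40352 \left(5 + 2\right)^{2}\right)) = - (-18243 - \left(364 - 40352 \cdot 7^{2}\right)) = - (-18243 - \left(364 - 1977248\right)) = - (-18243 + \left(-364 + 1977248\right)) = - (-18243 + 1976884) = \left(-1\right) 1958641 = -1958641$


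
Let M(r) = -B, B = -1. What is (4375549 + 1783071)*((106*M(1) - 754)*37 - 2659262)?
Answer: -16525043211560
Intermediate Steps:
M(r) = 1 (M(r) = -1*(-1) = 1)
(4375549 + 1783071)*((106*M(1) - 754)*37 - 2659262) = (4375549 + 1783071)*((106*1 - 754)*37 - 2659262) = 6158620*((106 - 754)*37 - 2659262) = 6158620*(-648*37 - 2659262) = 6158620*(-23976 - 2659262) = 6158620*(-2683238) = -16525043211560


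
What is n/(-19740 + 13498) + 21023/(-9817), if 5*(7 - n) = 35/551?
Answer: -36171541158/16882010207 ≈ -2.1426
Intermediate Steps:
n = 3850/551 (n = 7 - 7/551 = 3850/551 ≈ 6.9873)
n/(-19740 + 13498) + 21023/(-9817) = 3850/(551*(-19740 + 13498)) + 21023/(-9817) = (3850/551)/(-6242) + 21023*(-1/9817) = (3850/551)*(-1/6242) - 21023/9817 = -1925/1719671 - 21023/9817 = -36171541158/16882010207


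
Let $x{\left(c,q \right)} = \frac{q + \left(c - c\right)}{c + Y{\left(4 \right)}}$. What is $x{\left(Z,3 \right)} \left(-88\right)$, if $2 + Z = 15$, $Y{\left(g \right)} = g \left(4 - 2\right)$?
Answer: $- \frac{88}{7} \approx -12.571$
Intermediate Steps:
$Y{\left(g \right)} = 2 g$ ($Y{\left(g \right)} = g 2 = 2 g$)
$Z = 13$ ($Z = -2 + 15 = 13$)
$x{\left(c,q \right)} = \frac{q}{8 + c}$ ($x{\left(c,q \right)} = \frac{q + \left(c - c\right)}{c + 2 \cdot 4} = \frac{q + 0}{c + 8} = \frac{q}{8 + c}$)
$x{\left(Z,3 \right)} \left(-88\right) = \frac{3}{8 + 13} \left(-88\right) = \frac{3}{21} \left(-88\right) = 3 \cdot \frac{1}{21} \left(-88\right) = \frac{1}{7} \left(-88\right) = - \frac{88}{7}$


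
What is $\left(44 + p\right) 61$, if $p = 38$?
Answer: $5002$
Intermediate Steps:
$\left(44 + p\right) 61 = \left(44 + 38\right) 61 = 82 \cdot 61 = 5002$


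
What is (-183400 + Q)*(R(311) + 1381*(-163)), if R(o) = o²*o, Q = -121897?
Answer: -9114681013016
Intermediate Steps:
R(o) = o³
(-183400 + Q)*(R(311) + 1381*(-163)) = (-183400 - 121897)*(311³ + 1381*(-163)) = -305297*(30080231 - 225103) = -305297*29855128 = -9114681013016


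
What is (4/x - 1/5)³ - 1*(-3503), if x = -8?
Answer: 3502657/1000 ≈ 3502.7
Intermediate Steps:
(4/x - 1/5)³ - 1*(-3503) = (4/(-8) - 1/5)³ - 1*(-3503) = (4*(-⅛) - 1*⅕)³ + 3503 = (-½ - ⅕)³ + 3503 = (-7/10)³ + 3503 = -343/1000 + 3503 = 3502657/1000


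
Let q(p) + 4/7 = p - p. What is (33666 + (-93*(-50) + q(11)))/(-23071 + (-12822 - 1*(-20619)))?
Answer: -134104/53459 ≈ -2.5085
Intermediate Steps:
q(p) = -4/7 (q(p) = -4/7 + (p - p) = -4/7 + 0 = -4/7)
(33666 + (-93*(-50) + q(11)))/(-23071 + (-12822 - 1*(-20619))) = (33666 + (-93*(-50) - 4/7))/(-23071 + (-12822 - 1*(-20619))) = (33666 + (4650 - 4/7))/(-23071 + (-12822 + 20619)) = (33666 + 32546/7)/(-23071 + 7797) = (268208/7)/(-15274) = (268208/7)*(-1/15274) = -134104/53459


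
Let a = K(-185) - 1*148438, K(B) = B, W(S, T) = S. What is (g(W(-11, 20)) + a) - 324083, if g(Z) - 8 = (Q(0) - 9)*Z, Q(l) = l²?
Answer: -472599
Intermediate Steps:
g(Z) = 8 - 9*Z (g(Z) = 8 + (0² - 9)*Z = 8 + (0 - 9)*Z = 8 - 9*Z)
a = -148623 (a = -185 - 1*148438 = -185 - 148438 = -148623)
(g(W(-11, 20)) + a) - 324083 = ((8 - 9*(-11)) - 148623) - 324083 = ((8 + 99) - 148623) - 324083 = (107 - 148623) - 324083 = -148516 - 324083 = -472599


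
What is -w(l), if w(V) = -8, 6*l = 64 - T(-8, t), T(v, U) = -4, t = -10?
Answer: 8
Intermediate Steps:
l = 34/3 (l = (64 - 1*(-4))/6 = (64 + 4)/6 = (1/6)*68 = 34/3 ≈ 11.333)
-w(l) = -1*(-8) = 8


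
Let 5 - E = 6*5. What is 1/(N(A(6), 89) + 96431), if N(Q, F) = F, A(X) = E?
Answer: 1/96520 ≈ 1.0361e-5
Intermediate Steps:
E = -25 (E = 5 - 6*5 = 5 - 1*30 = 5 - 30 = -25)
A(X) = -25
1/(N(A(6), 89) + 96431) = 1/(89 + 96431) = 1/96520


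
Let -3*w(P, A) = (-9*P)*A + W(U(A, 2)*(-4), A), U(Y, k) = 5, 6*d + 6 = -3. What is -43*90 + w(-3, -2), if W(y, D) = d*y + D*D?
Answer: -11590/3 ≈ -3863.3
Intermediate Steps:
d = -3/2 (d = -1 + (⅙)*(-3) = -1 - ½ = -3/2 ≈ -1.5000)
W(y, D) = D² - 3*y/2 (W(y, D) = -3*y/2 + D*D = -3*y/2 + D² = D² - 3*y/2)
w(P, A) = -10 - A²/3 + 3*A*P (w(P, A) = -((-9*P)*A + (A² - 15*(-4)/2))/3 = -(-9*A*P + (A² - 3/2*(-20)))/3 = -(-9*A*P + (A² + 30))/3 = -(-9*A*P + (30 + A²))/3 = -(30 + A² - 9*A*P)/3 = -10 - A²/3 + 3*A*P)
-43*90 + w(-3, -2) = -43*90 + (-10 - ⅓*(-2)² + 3*(-2)*(-3)) = -3870 + (-10 - ⅓*4 + 18) = -3870 + (-10 - 4/3 + 18) = -3870 + 20/3 = -11590/3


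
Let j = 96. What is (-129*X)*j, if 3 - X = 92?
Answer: 1102176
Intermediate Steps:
X = -89 (X = 3 - 1*92 = 3 - 92 = -89)
(-129*X)*j = -129*(-89)*96 = 11481*96 = 1102176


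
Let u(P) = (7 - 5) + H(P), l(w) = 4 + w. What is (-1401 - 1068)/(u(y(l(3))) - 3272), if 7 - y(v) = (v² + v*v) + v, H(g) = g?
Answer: 2469/3368 ≈ 0.73308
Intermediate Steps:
y(v) = 7 - v - 2*v² (y(v) = 7 - ((v² + v*v) + v) = 7 - ((v² + v²) + v) = 7 - (2*v² + v) = 7 - (v + 2*v²) = 7 + (-v - 2*v²) = 7 - v - 2*v²)
u(P) = 2 + P (u(P) = (7 - 5) + P = 2 + P)
(-1401 - 1068)/(u(y(l(3))) - 3272) = (-1401 - 1068)/((2 + (7 - (4 + 3) - 2*(4 + 3)²)) - 3272) = -2469/((2 + (7 - 1*7 - 2*7²)) - 3272) = -2469/((2 + (7 - 7 - 2*49)) - 3272) = -2469/((2 + (7 - 7 - 98)) - 3272) = -2469/((2 - 98) - 3272) = -2469/(-96 - 3272) = -2469/(-3368) = -2469*(-1/3368) = 2469/3368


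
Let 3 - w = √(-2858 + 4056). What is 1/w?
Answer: -3/1189 - √1198/1189 ≈ -0.031633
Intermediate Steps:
w = 3 - √1198 (w = 3 - √(-2858 + 4056) = 3 - √1198 ≈ -31.612)
1/w = 1/(3 - √1198)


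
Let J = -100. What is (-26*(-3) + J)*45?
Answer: -990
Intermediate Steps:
(-26*(-3) + J)*45 = (-26*(-3) - 100)*45 = (78 - 100)*45 = -22*45 = -990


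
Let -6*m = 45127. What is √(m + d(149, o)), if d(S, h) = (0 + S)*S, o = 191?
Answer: √528474/6 ≈ 121.16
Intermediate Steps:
d(S, h) = S² (d(S, h) = S*S = S²)
m = -45127/6 (m = -⅙*45127 = -45127/6 ≈ -7521.2)
√(m + d(149, o)) = √(-45127/6 + 149²) = √(-45127/6 + 22201) = √(88079/6) = √528474/6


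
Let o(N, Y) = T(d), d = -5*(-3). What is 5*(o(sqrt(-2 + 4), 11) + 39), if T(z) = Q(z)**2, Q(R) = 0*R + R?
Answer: 1320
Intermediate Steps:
Q(R) = R (Q(R) = 0 + R = R)
d = 15
T(z) = z**2
o(N, Y) = 225 (o(N, Y) = 15**2 = 225)
5*(o(sqrt(-2 + 4), 11) + 39) = 5*(225 + 39) = 5*264 = 1320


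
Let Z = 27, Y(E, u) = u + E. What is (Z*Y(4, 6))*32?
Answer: 8640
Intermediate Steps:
Y(E, u) = E + u
(Z*Y(4, 6))*32 = (27*(4 + 6))*32 = (27*10)*32 = 270*32 = 8640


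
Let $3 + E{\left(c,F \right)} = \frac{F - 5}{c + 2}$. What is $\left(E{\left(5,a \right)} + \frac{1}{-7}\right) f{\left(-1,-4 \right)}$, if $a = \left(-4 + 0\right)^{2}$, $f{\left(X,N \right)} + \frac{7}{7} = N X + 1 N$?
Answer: $\frac{11}{7} \approx 1.5714$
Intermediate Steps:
$f{\left(X,N \right)} = -1 + N + N X$ ($f{\left(X,N \right)} = -1 + \left(N X + 1 N\right) = -1 + \left(N X + N\right) = -1 + \left(N + N X\right) = -1 + N + N X$)
$a = 16$ ($a = \left(-4\right)^{2} = 16$)
$E{\left(c,F \right)} = -3 + \frac{-5 + F}{2 + c}$ ($E{\left(c,F \right)} = -3 + \frac{F - 5}{c + 2} = -3 + \frac{-5 + F}{2 + c}$)
$\left(E{\left(5,a \right)} + \frac{1}{-7}\right) f{\left(-1,-4 \right)} = \left(\frac{-11 + 16 - 15}{2 + 5} + \frac{1}{-7}\right) \left(-1 - 4 - -4\right) = \left(\frac{-11 + 16 - 15}{7} - \frac{1}{7}\right) \left(-1 - 4 + 4\right) = \left(\frac{1}{7} \left(-10\right) - \frac{1}{7}\right) \left(-1\right) = \left(- \frac{10}{7} - \frac{1}{7}\right) \left(-1\right) = \left(- \frac{11}{7}\right) \left(-1\right) = \frac{11}{7}$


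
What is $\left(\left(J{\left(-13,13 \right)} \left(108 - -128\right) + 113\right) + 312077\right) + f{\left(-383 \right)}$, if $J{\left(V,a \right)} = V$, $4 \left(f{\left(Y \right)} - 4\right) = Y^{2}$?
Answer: $\frac{1383193}{4} \approx 3.458 \cdot 10^{5}$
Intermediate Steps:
$f{\left(Y \right)} = 4 + \frac{Y^{2}}{4}$
$\left(\left(J{\left(-13,13 \right)} \left(108 - -128\right) + 113\right) + 312077\right) + f{\left(-383 \right)} = \left(\left(- 13 \left(108 - -128\right) + 113\right) + 312077\right) + \left(4 + \frac{\left(-383\right)^{2}}{4}\right) = \left(\left(- 13 \left(108 + 128\right) + 113\right) + 312077\right) + \left(4 + \frac{1}{4} \cdot 146689\right) = \left(\left(\left(-13\right) 236 + 113\right) + 312077\right) + \left(4 + \frac{146689}{4}\right) = \left(\left(-3068 + 113\right) + 312077\right) + \frac{146705}{4} = \left(-2955 + 312077\right) + \frac{146705}{4} = 309122 + \frac{146705}{4} = \frac{1383193}{4}$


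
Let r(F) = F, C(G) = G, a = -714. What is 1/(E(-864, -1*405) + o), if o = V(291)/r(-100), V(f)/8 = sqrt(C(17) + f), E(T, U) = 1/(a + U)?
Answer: 699375/1542661727 - 125216100*sqrt(77)/1542661727 ≈ -0.71180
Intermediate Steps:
E(T, U) = 1/(-714 + U)
V(f) = 8*sqrt(17 + f)
o = -4*sqrt(77)/25 (o = (8*sqrt(17 + 291))/(-100) = (8*sqrt(308))*(-1/100) = (8*(2*sqrt(77)))*(-1/100) = (16*sqrt(77))*(-1/100) = -4*sqrt(77)/25 ≈ -1.4040)
1/(E(-864, -1*405) + o) = 1/(1/(-714 - 1*405) - 4*sqrt(77)/25) = 1/(1/(-714 - 405) - 4*sqrt(77)/25) = 1/(1/(-1119) - 4*sqrt(77)/25) = 1/(-1/1119 - 4*sqrt(77)/25)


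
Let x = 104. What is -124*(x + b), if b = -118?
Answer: 1736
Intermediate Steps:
-124*(x + b) = -124*(104 - 118) = -124*(-14) = 1736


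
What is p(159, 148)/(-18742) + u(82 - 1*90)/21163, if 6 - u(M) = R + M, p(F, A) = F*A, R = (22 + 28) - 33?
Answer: -249031971/198318473 ≈ -1.2557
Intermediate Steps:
R = 17 (R = 50 - 33 = 17)
p(F, A) = A*F
u(M) = -11 - M (u(M) = 6 - (17 + M) = 6 + (-17 - M) = -11 - M)
p(159, 148)/(-18742) + u(82 - 1*90)/21163 = (148*159)/(-18742) + (-11 - (82 - 1*90))/21163 = 23532*(-1/18742) + (-11 - (82 - 90))*(1/21163) = -11766/9371 + (-11 - 1*(-8))*(1/21163) = -11766/9371 + (-11 + 8)*(1/21163) = -11766/9371 - 3*1/21163 = -11766/9371 - 3/21163 = -249031971/198318473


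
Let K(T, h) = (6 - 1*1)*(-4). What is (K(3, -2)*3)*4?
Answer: -240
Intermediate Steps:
K(T, h) = -20 (K(T, h) = (6 - 1)*(-4) = 5*(-4) = -20)
(K(3, -2)*3)*4 = -20*3*4 = -60*4 = -240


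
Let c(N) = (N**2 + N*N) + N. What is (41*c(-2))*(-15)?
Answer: -3690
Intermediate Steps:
c(N) = N + 2*N**2 (c(N) = (N**2 + N**2) + N = 2*N**2 + N = N + 2*N**2)
(41*c(-2))*(-15) = (41*(-2*(1 + 2*(-2))))*(-15) = (41*(-2*(1 - 4)))*(-15) = (41*(-2*(-3)))*(-15) = (41*6)*(-15) = 246*(-15) = -3690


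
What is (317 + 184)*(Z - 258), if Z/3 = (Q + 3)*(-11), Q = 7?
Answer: -294588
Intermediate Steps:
Z = -330 (Z = 3*((7 + 3)*(-11)) = 3*(10*(-11)) = 3*(-110) = -330)
(317 + 184)*(Z - 258) = (317 + 184)*(-330 - 258) = 501*(-588) = -294588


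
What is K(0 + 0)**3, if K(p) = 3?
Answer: 27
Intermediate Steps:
K(0 + 0)**3 = 3**3 = 27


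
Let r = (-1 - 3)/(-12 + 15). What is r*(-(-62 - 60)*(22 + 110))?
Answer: -21472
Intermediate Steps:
r = -4/3 ≈ -1.3333
r*(-(-62 - 60)*(22 + 110)) = -(-4)*(-62 - 60)*(22 + 110)/3 = -(-4)*(-122*132)/3 = -(-4)*(-16104)/3 = -4/3*16104 = -21472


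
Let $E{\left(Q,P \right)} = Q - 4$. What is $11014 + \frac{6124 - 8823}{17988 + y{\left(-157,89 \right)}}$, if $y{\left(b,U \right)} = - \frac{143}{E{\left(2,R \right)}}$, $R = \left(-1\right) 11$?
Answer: $\frac{397809268}{36119} \approx 11014.0$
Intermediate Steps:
$R = -11$
$E{\left(Q,P \right)} = -4 + Q$ ($E{\left(Q,P \right)} = Q - 4 = -4 + Q$)
$y{\left(b,U \right)} = \frac{143}{2}$ ($y{\left(b,U \right)} = - \frac{143}{-4 + 2} = - \frac{143}{-2} = \left(-143\right) \left(- \frac{1}{2}\right) = \frac{143}{2}$)
$11014 + \frac{6124 - 8823}{17988 + y{\left(-157,89 \right)}} = 11014 + \frac{6124 - 8823}{17988 + \frac{143}{2}} = 11014 - \frac{2699}{\frac{36119}{2}} = 11014 - \frac{5398}{36119} = \frac{397809268}{36119}$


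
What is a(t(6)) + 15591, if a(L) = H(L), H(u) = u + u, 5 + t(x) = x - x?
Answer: 15581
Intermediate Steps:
t(x) = -5 (t(x) = -5 + (x - x) = -5 + 0 = -5)
H(u) = 2*u
a(L) = 2*L
a(t(6)) + 15591 = 2*(-5) + 15591 = -10 + 15591 = 15581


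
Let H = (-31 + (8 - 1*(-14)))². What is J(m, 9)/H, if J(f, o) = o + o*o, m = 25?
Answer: 10/9 ≈ 1.1111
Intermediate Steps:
J(f, o) = o + o²
H = 81 (H = (-31 + (8 + 14))² = (-31 + 22)² = (-9)² = 81)
J(m, 9)/H = (9*(1 + 9))/81 = (9*10)*(1/81) = 90*(1/81) = 10/9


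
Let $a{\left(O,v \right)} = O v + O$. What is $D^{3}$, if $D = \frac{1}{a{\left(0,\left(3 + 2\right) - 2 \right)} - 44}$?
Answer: $- \frac{1}{85184} \approx -1.1739 \cdot 10^{-5}$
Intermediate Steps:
$a{\left(O,v \right)} = O + O v$
$D = - \frac{1}{44}$ ($D = \frac{1}{0 \left(1 + \left(\left(3 + 2\right) - 2\right)\right) - 44} = \frac{1}{0 \left(1 + \left(5 - 2\right)\right) - 44} = \frac{1}{0 \left(1 + 3\right) - 44} = \frac{1}{0 \cdot 4 - 44} = \frac{1}{0 - 44} = \frac{1}{-44} = - \frac{1}{44} \approx -0.022727$)
$D^{3} = \left(- \frac{1}{44}\right)^{3} = - \frac{1}{85184}$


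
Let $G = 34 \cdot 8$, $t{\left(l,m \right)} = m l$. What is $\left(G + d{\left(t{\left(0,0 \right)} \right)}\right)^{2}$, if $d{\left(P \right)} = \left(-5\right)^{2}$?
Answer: $88209$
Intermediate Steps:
$t{\left(l,m \right)} = l m$
$d{\left(P \right)} = 25$
$G = 272$
$\left(G + d{\left(t{\left(0,0 \right)} \right)}\right)^{2} = \left(272 + 25\right)^{2} = 297^{2} = 88209$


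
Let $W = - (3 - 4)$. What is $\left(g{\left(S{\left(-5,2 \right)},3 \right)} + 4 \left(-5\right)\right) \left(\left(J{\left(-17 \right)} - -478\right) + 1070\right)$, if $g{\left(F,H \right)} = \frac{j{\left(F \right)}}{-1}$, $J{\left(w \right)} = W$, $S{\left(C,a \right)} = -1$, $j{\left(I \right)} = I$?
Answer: $-29431$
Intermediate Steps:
$W = 1$ ($W = \left(-1\right) \left(-1\right) = 1$)
$J{\left(w \right)} = 1$
$g{\left(F,H \right)} = - F$ ($g{\left(F,H \right)} = \frac{F}{-1} = F \left(-1\right) = - F$)
$\left(g{\left(S{\left(-5,2 \right)},3 \right)} + 4 \left(-5\right)\right) \left(\left(J{\left(-17 \right)} - -478\right) + 1070\right) = \left(\left(-1\right) \left(-1\right) + 4 \left(-5\right)\right) \left(\left(1 - -478\right) + 1070\right) = \left(1 - 20\right) \left(\left(1 + 478\right) + 1070\right) = - 19 \left(479 + 1070\right) = \left(-19\right) 1549 = -29431$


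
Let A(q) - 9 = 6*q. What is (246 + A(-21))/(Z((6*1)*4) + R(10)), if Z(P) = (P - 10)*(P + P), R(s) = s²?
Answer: 129/772 ≈ 0.16710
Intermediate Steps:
A(q) = 9 + 6*q
Z(P) = 2*P*(-10 + P) (Z(P) = (-10 + P)*(2*P) = 2*P*(-10 + P))
(246 + A(-21))/(Z((6*1)*4) + R(10)) = (246 + (9 + 6*(-21)))/(2*((6*1)*4)*(-10 + (6*1)*4) + 10²) = (246 + (9 - 126))/(2*(6*4)*(-10 + 6*4) + 100) = (246 - 117)/(2*24*(-10 + 24) + 100) = 129/(2*24*14 + 100) = 129/(672 + 100) = 129/772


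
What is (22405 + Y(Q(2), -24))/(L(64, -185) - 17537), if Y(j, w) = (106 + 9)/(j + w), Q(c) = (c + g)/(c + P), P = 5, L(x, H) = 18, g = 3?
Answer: -3651210/2855597 ≈ -1.2786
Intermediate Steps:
Q(c) = (3 + c)/(5 + c) (Q(c) = (c + 3)/(c + 5) = (3 + c)/(5 + c))
Y(j, w) = 115/(j + w)
(22405 + Y(Q(2), -24))/(L(64, -185) - 17537) = (22405 + 115/((3 + 2)/(5 + 2) - 24))/(18 - 17537) = (22405 + 115/(5/7 - 24))/(-17519) = (22405 + 115/((1/7)*5 - 24))*(-1/17519) = (22405 + 115/(5/7 - 24))*(-1/17519) = (22405 + 115/(-163/7))*(-1/17519) = (22405 + 115*(-7/163))*(-1/17519) = (22405 - 805/163)*(-1/17519) = (3651210/163)*(-1/17519) = -3651210/2855597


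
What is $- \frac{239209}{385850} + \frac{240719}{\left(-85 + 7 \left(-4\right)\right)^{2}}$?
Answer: $\frac{89826966429}{4926918650} \approx 18.232$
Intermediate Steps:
$- \frac{239209}{385850} + \frac{240719}{\left(-85 + 7 \left(-4\right)\right)^{2}} = \left(-239209\right) \frac{1}{385850} + \frac{240719}{\left(-85 - 28\right)^{2}} = - \frac{239209}{385850} + \frac{240719}{\left(-113\right)^{2}} = - \frac{239209}{385850} + \frac{240719}{12769} = \frac{89826966429}{4926918650}$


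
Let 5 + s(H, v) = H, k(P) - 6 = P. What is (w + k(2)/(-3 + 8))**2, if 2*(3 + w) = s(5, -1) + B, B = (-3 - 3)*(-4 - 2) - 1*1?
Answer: 25921/100 ≈ 259.21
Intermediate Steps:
k(P) = 6 + P
s(H, v) = -5 + H
B = 35 (B = -6*(-6) - 1 = 36 - 1 = 35)
w = 29/2 (w = -3 + ((-5 + 5) + 35)/2 = -3 + (0 + 35)/2 = -3 + (1/2)*35 = -3 + 35/2 = 29/2 ≈ 14.500)
(w + k(2)/(-3 + 8))**2 = (29/2 + (6 + 2)/(-3 + 8))**2 = (29/2 + 8/5)**2 = (161/10)**2 = 25921/100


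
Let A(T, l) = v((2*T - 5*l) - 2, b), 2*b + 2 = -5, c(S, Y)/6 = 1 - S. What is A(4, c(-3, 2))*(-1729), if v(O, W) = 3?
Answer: -5187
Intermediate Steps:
c(S, Y) = 6 - 6*S (c(S, Y) = 6*(1 - S) = 6 - 6*S)
b = -7/2 (b = -1 + (1/2)*(-5) = -1 - 5/2 = -7/2 ≈ -3.5000)
A(T, l) = 3
A(4, c(-3, 2))*(-1729) = 3*(-1729) = -5187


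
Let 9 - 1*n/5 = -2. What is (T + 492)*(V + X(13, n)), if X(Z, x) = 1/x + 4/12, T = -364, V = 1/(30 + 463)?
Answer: 3681152/81345 ≈ 45.254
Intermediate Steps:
n = 55 (n = 45 - 5*(-2) = 45 + 10 = 55)
V = 1/493 ≈ 0.0020284
X(Z, x) = ⅓ + 1/x (X(Z, x) = 1/x + 4*(1/12) = 1/x + ⅓ = ⅓ + 1/x)
(T + 492)*(V + X(13, n)) = (-364 + 492)*(1/493 + (⅓)*(3 + 55)/55) = 128*(1/493 + (⅓)*(1/55)*58) = 128*(1/493 + 58/165) = 128*(28759/81345) = 3681152/81345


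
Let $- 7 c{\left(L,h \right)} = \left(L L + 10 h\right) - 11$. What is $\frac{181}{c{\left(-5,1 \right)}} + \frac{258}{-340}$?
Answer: $- \frac{109243}{2040} \approx -53.55$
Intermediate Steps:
$c{\left(L,h \right)} = \frac{11}{7} - \frac{10 h}{7} - \frac{L^{2}}{7}$ ($c{\left(L,h \right)} = - \frac{\left(L L + 10 h\right) - 11}{7} = - \frac{\left(L^{2} + 10 h\right) - 11}{7} = - \frac{-11 + L^{2} + 10 h}{7} = \frac{11}{7} - \frac{10 h}{7} - \frac{L^{2}}{7}$)
$\frac{181}{c{\left(-5,1 \right)}} + \frac{258}{-340} = \frac{181}{\frac{11}{7} - \frac{10}{7} - \frac{\left(-5\right)^{2}}{7}} + \frac{258}{-340} = \frac{181}{\frac{11}{7} - \frac{10}{7} - \frac{25}{7}} + 258 \left(- \frac{1}{340}\right) = \frac{181}{\frac{11}{7} - \frac{10}{7} - \frac{25}{7}} - \frac{129}{170} = \frac{181}{- \frac{24}{7}} - \frac{129}{170} = 181 \left(- \frac{7}{24}\right) - \frac{129}{170} = - \frac{1267}{24} - \frac{129}{170} = - \frac{109243}{2040}$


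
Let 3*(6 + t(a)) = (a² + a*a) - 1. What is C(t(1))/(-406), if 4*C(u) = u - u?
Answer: 0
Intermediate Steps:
t(a) = -19/3 + 2*a²/3 (t(a) = -6 + ((a² + a*a) - 1)/3 = -6 + ((a² + a²) - 1)/3 = -6 + (2*a² - 1)/3 = -6 + (-1 + 2*a²)/3 = -6 + (-⅓ + 2*a²/3) = -19/3 + 2*a²/3)
C(u) = 0 (C(u) = (u - u)/4 = (¼)*0 = 0)
C(t(1))/(-406) = 0/(-406) = 0*(-1/406) = 0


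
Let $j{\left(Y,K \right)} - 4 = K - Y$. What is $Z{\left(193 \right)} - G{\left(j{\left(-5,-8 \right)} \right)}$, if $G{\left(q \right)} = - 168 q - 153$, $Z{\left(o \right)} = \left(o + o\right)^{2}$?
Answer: $149317$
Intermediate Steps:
$Z{\left(o \right)} = 4 o^{2}$ ($Z{\left(o \right)} = \left(2 o\right)^{2} = 4 o^{2}$)
$j{\left(Y,K \right)} = 4 + K - Y$ ($j{\left(Y,K \right)} = 4 + \left(K - Y\right) = 4 + K - Y$)
$G{\left(q \right)} = -153 - 168 q$
$Z{\left(193 \right)} - G{\left(j{\left(-5,-8 \right)} \right)} = 4 \cdot 193^{2} - \left(-153 - 168 \left(4 - 8 - -5\right)\right) = 4 \cdot 37249 - \left(-153 - 168 \left(4 - 8 + 5\right)\right) = 148996 - \left(-153 - 168\right) = 148996 - -321 = 148996 + 321 = 149317$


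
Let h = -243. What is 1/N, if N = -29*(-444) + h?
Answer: 1/12633 ≈ 7.9158e-5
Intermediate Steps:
N = 12633 (N = -29*(-444) - 243 = 12876 - 243 = 12633)
1/N = 1/12633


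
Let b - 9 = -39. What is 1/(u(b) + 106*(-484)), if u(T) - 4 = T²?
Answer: -1/50400 ≈ -1.9841e-5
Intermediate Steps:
b = -30 (b = 9 - 39 = -30)
u(T) = 4 + T²
1/(u(b) + 106*(-484)) = 1/((4 + (-30)²) + 106*(-484)) = 1/((4 + 900) - 51304) = 1/(904 - 51304) = 1/(-50400) = -1/50400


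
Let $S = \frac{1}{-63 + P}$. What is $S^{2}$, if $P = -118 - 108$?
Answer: $\frac{1}{83521} \approx 1.1973 \cdot 10^{-5}$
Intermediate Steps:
$P = -226$ ($P = -118 - 108 = -226$)
$S = - \frac{1}{289}$ ($S = \frac{1}{-63 - 226} = \frac{1}{-289} = - \frac{1}{289} \approx -0.0034602$)
$S^{2} = \left(- \frac{1}{289}\right)^{2} = \frac{1}{83521}$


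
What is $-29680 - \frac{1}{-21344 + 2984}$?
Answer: $- \frac{544924799}{18360} \approx -29680.0$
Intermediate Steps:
$-29680 - \frac{1}{-21344 + 2984} = -29680 - \frac{1}{-18360} = -29680 - - \frac{1}{18360} = -29680 + \frac{1}{18360} = - \frac{544924799}{18360}$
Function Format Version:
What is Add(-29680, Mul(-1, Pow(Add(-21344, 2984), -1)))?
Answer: Rational(-544924799, 18360) ≈ -29680.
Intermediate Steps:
Add(-29680, Mul(-1, Pow(Add(-21344, 2984), -1))) = Add(-29680, Mul(-1, Pow(-18360, -1))) = Add(-29680, Mul(-1, Rational(-1, 18360))) = Add(-29680, Rational(1, 18360)) = Rational(-544924799, 18360)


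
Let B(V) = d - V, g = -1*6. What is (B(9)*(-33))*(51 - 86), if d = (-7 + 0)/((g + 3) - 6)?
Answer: -28490/3 ≈ -9496.7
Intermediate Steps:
g = -6
d = 7/9 (d = (-7 + 0)/((-6 + 3) - 6) = -7/(-3 - 6) = -7/(-9) = -7*(-⅑) = 7/9 ≈ 0.77778)
B(V) = 7/9 - V
(B(9)*(-33))*(51 - 86) = ((7/9 - 1*9)*(-33))*(51 - 86) = ((7/9 - 9)*(-33))*(-35) = -74/9*(-33)*(-35) = (814/3)*(-35) = -28490/3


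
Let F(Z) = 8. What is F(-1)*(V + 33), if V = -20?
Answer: 104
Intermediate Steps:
F(-1)*(V + 33) = 8*(-20 + 33) = 8*13 = 104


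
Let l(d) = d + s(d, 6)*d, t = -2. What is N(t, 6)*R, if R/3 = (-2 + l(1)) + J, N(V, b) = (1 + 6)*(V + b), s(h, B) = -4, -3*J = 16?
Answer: -868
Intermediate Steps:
J = -16/3 (J = -1/3*16 = -16/3 ≈ -5.3333)
N(V, b) = 7*V + 7*b (N(V, b) = 7*(V + b) = 7*V + 7*b)
l(d) = -3*d (l(d) = d - 4*d = -3*d)
R = -31 (R = 3*((-2 - 3*1) - 16/3) = 3*((-2 - 3) - 16/3) = 3*(-5 - 16/3) = 3*(-31/3) = -31)
N(t, 6)*R = (7*(-2) + 7*6)*(-31) = (-14 + 42)*(-31) = 28*(-31) = -868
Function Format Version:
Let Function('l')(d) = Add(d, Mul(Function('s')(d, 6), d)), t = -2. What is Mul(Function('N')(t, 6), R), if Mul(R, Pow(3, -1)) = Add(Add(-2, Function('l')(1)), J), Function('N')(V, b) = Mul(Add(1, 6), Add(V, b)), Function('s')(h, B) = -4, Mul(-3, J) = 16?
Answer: -868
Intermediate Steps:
J = Rational(-16, 3) (J = Mul(Rational(-1, 3), 16) = Rational(-16, 3) ≈ -5.3333)
Function('N')(V, b) = Add(Mul(7, V), Mul(7, b)) (Function('N')(V, b) = Mul(7, Add(V, b)) = Add(Mul(7, V), Mul(7, b)))
Function('l')(d) = Mul(-3, d) (Function('l')(d) = Add(d, Mul(-4, d)) = Mul(-3, d))
R = -31 (R = Mul(3, Add(Add(-2, Mul(-3, 1)), Rational(-16, 3))) = Mul(3, Add(Add(-2, -3), Rational(-16, 3))) = Mul(3, Add(-5, Rational(-16, 3))) = Mul(3, Rational(-31, 3)) = -31)
Mul(Function('N')(t, 6), R) = Mul(Add(Mul(7, -2), Mul(7, 6)), -31) = Mul(Add(-14, 42), -31) = Mul(28, -31) = -868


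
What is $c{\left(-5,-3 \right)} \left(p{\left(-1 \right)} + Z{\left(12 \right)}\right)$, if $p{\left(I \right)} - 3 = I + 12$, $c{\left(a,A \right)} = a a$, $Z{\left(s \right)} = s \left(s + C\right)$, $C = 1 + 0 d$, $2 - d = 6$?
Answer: $4250$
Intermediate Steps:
$d = -4$ ($d = 2 - 6 = -4$)
$C = 1$ ($C = 1 + 0 \left(-4\right) = 1 + 0 = 1$)
$Z{\left(s \right)} = s \left(1 + s\right)$ ($Z{\left(s \right)} = s \left(s + 1\right) = s \left(1 + s\right)$)
$c{\left(a,A \right)} = a^{2}$
$p{\left(I \right)} = 15 + I$ ($p{\left(I \right)} = 3 + \left(I + 12\right) = 3 + \left(12 + I\right) = 15 + I$)
$c{\left(-5,-3 \right)} \left(p{\left(-1 \right)} + Z{\left(12 \right)}\right) = \left(-5\right)^{2} \left(\left(15 - 1\right) + 12 \left(1 + 12\right)\right) = 25 \left(14 + 12 \cdot 13\right) = 25 \left(14 + 156\right) = 25 \cdot 170 = 4250$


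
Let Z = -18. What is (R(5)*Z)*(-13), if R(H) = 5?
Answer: 1170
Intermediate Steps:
(R(5)*Z)*(-13) = (5*(-18))*(-13) = -90*(-13) = 1170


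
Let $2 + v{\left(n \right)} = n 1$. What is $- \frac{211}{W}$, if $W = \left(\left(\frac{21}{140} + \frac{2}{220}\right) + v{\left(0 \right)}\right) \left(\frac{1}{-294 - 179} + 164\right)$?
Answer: $\frac{4391332}{6283251} \approx 0.69889$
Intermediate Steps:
$v{\left(n \right)} = -2 + n$ ($v{\left(n \right)} = -2 + n 1 = -2 + n$)
$W = - \frac{6283251}{20812}$ ($W = \left(\left(\frac{21}{140} + \frac{2}{220}\right) + \left(-2 + 0\right)\right) \left(\frac{1}{-294 - 179} + 164\right) = \left(\left(21 \cdot \frac{1}{140} + 2 \cdot \frac{1}{220}\right) - 2\right) \left(\frac{1}{-473} + 164\right) = \left(\left(\frac{3}{20} + \frac{1}{110}\right) - 2\right) \left(- \frac{1}{473} + 164\right) = \left(\frac{7}{44} - 2\right) \frac{77571}{473} = \left(- \frac{81}{44}\right) \frac{77571}{473} = - \frac{6283251}{20812} \approx -301.91$)
$- \frac{211}{W} = - \frac{211}{- \frac{6283251}{20812}} = \left(-211\right) \left(- \frac{20812}{6283251}\right) = \frac{4391332}{6283251}$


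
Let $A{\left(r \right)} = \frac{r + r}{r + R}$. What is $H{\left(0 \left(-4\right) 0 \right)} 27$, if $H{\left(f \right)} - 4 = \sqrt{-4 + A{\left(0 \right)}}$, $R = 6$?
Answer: $108 + 54 i \approx 108.0 + 54.0 i$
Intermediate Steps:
$A{\left(r \right)} = \frac{2 r}{6 + r}$ ($A{\left(r \right)} = \frac{r + r}{r + 6} = \frac{2 r}{6 + r}$)
$H{\left(f \right)} = 4 + 2 i$ ($H{\left(f \right)} = 4 + \sqrt{-4 + 2 \cdot 0 \frac{1}{6 + 0}} = 4 + \sqrt{-4 + 2 \cdot 0 \cdot \frac{1}{6}} = 4 + \sqrt{-4 + 0} = 4 + \sqrt{-4} = 4 + 2 i$)
$H{\left(0 \left(-4\right) 0 \right)} 27 = \left(4 + 2 i\right) 27 = 108 + 54 i$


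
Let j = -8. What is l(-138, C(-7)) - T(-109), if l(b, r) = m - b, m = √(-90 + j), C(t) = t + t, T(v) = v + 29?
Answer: 218 + 7*I*√2 ≈ 218.0 + 9.8995*I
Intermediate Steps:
T(v) = 29 + v
C(t) = 2*t
m = 7*I*√2 (m = √(-90 - 8) = √(-98) = 7*I*√2 ≈ 9.8995*I)
l(b, r) = -b + 7*I*√2 (l(b, r) = 7*I*√2 - b = -b + 7*I*√2)
l(-138, C(-7)) - T(-109) = (-1*(-138) + 7*I*√2) - (29 - 109) = (138 + 7*I*√2) - 1*(-80) = (138 + 7*I*√2) + 80 = 218 + 7*I*√2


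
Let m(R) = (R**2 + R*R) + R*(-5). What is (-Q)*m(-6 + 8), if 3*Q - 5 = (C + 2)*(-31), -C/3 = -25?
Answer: -1588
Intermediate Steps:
C = 75 (C = -3*(-25) = 75)
Q = -794 (Q = 5/3 + ((75 + 2)*(-31))/3 = 5/3 + (77*(-31))/3 = 5/3 + (1/3)*(-2387) = 5/3 - 2387/3 = -794)
m(R) = -5*R + 2*R**2 (m(R) = (R**2 + R**2) - 5*R = 2*R**2 - 5*R = -5*R + 2*R**2)
(-Q)*m(-6 + 8) = (-1*(-794))*((-6 + 8)*(-5 + 2*(-6 + 8))) = 794*(2*(-5 + 2*2)) = 794*(2*(-5 + 4)) = 794*(2*(-1)) = 794*(-2) = -1588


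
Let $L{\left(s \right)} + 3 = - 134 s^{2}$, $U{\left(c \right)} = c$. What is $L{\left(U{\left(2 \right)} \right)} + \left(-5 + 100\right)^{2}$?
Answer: $8486$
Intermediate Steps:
$L{\left(s \right)} = -3 - 134 s^{2}$
$L{\left(U{\left(2 \right)} \right)} + \left(-5 + 100\right)^{2} = \left(-3 - 134 \cdot 2^{2}\right) + \left(-5 + 100\right)^{2} = \left(-3 - 536\right) + 95^{2} = \left(-3 - 536\right) + 9025 = -539 + 9025 = 8486$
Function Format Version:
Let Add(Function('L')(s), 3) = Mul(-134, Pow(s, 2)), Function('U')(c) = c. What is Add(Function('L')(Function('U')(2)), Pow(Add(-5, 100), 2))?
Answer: 8486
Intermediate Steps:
Function('L')(s) = Add(-3, Mul(-134, Pow(s, 2)))
Add(Function('L')(Function('U')(2)), Pow(Add(-5, 100), 2)) = Add(Add(-3, Mul(-134, Pow(2, 2))), Pow(Add(-5, 100), 2)) = Add(Add(-3, Mul(-134, 4)), Pow(95, 2)) = Add(Add(-3, -536), 9025) = Add(-539, 9025) = 8486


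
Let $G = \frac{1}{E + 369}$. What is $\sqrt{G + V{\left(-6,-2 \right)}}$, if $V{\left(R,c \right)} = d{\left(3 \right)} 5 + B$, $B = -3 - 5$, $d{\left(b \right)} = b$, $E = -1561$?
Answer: $\frac{9 \sqrt{30694}}{596} \approx 2.6456$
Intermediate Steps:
$B = -8$
$V{\left(R,c \right)} = 7$ ($V{\left(R,c \right)} = 3 \cdot 5 - 8 = 15 - 8 = 7$)
$G = - \frac{1}{1192}$ ($G = \frac{1}{-1561 + 369} = \frac{1}{-1192} = - \frac{1}{1192} \approx -0.00083893$)
$\sqrt{G + V{\left(-6,-2 \right)}} = \sqrt{- \frac{1}{1192} + 7} = \sqrt{\frac{8343}{1192}} = \frac{9 \sqrt{30694}}{596}$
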